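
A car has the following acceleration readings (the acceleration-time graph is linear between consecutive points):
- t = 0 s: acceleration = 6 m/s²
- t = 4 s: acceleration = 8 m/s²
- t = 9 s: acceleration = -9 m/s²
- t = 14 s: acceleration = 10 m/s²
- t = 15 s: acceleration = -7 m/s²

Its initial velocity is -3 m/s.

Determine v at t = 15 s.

26.5 m/s

Δv equals the area under the a-t graph; then v = v₀ + Δv.
0–4 s: ½(6 + 8)(4) = 28 m/s
4–9 s: ½(8 + -9)(5) = -2.5 m/s
9–14 s: ½(-9 + 10)(5) = 2.5 m/s
14–15 s: ½(10 + -7)(1) = 1.5 m/s
Δv = 29.5 m/s, so v(15) = -3 + (29.5) = 26.5 m/s.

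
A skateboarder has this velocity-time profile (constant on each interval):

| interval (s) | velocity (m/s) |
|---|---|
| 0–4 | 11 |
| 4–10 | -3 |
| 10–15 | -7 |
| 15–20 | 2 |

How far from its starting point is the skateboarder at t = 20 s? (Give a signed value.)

1 m

Displacement is the signed area under the v-t curve.
0–4 s: 11 × 4 = 44 m
4–10 s: -3 × 6 = -18 m
10–15 s: -7 × 5 = -35 m
15–20 s: 2 × 5 = 10 m
Net displacement = 1 m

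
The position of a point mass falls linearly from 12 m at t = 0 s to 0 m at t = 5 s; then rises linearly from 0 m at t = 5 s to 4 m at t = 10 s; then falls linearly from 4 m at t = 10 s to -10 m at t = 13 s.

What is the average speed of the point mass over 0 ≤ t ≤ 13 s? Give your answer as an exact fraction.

Average speed = (total path length)/(elapsed time); on a piecewise-linear x-t graph the path length is Σ|Δx|.
0–5 s: |Δx| = |0 − 12| = 12 m
5–10 s: |Δx| = |4 − 0| = 4 m
10–13 s: |Δx| = |-10 − 4| = 14 m
Total path = 30 m; average speed = 30/13 = 30/13 m/s.

30/13 m/s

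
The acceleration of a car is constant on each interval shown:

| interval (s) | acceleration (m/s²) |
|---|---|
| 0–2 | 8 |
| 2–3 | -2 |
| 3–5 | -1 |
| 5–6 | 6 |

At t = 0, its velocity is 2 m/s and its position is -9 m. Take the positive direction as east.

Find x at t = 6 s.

75 m

On each constant-a segment, Δv = aΔt and Δx = v₀Δt + ½aΔt²; chain segment to segment.
0–2 s: v starts 2 m/s; Δx = 2·2 + ½·8·2² = 20 m; v ends 18 m/s.
2–3 s: v starts 18 m/s; Δx = 18·1 + ½·-2·1² = 17 m; v ends 16 m/s.
3–5 s: v starts 16 m/s; Δx = 16·2 + ½·-1·2² = 30 m; v ends 14 m/s.
5–6 s: v starts 14 m/s; Δx = 14·1 + ½·6·1² = 17 m; v ends 20 m/s.
x(6) = -9 + Σ Δx = 75 m.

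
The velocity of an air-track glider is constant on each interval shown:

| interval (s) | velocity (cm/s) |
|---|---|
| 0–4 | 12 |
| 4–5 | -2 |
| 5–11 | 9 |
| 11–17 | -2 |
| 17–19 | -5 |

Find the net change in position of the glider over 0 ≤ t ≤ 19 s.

Displacement is the signed area under the v-t curve.
0–4 s: 12 × 4 = 48 cm
4–5 s: -2 × 1 = -2 cm
5–11 s: 9 × 6 = 54 cm
11–17 s: -2 × 6 = -12 cm
17–19 s: -5 × 2 = -10 cm
Net displacement = 78 cm

78 cm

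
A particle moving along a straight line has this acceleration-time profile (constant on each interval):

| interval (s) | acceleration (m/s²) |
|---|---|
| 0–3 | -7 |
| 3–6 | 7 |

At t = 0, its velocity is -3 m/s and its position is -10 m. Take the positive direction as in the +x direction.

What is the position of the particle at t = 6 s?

On each constant-a segment, Δv = aΔt and Δx = v₀Δt + ½aΔt²; chain segment to segment.
0–3 s: v starts -3 m/s; Δx = -3·3 + ½·-7·3² = -40.5 m; v ends -24 m/s.
3–6 s: v starts -24 m/s; Δx = -24·3 + ½·7·3² = -40.5 m; v ends -3 m/s.
x(6) = -10 + Σ Δx = -91 m.

-91 m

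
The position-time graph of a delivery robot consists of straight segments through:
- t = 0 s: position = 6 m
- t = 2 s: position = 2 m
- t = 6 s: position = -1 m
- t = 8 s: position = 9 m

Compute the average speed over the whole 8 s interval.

Average speed = (total path length)/(elapsed time); on a piecewise-linear x-t graph the path length is Σ|Δx|.
0–2 s: |Δx| = |2 − 6| = 4 m
2–6 s: |Δx| = |-1 − 2| = 3 m
6–8 s: |Δx| = |9 − -1| = 10 m
Total path = 17 m; average speed = 17/8 = 2.125 m/s.

2.125 m/s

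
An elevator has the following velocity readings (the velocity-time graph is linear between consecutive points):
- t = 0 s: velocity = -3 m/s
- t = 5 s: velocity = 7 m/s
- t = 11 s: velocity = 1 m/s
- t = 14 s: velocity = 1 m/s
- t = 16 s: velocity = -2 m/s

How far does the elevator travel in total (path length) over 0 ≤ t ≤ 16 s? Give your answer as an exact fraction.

Distance (not displacement) is the total path length: add the absolute areas under v-t.
0–5 s: v = 0 at t = 1.5 s; triangle areas 2.25 + 12.25 = 14.5 m
5–11 s: |½(7 + 1)(6)| = 24 m
11–14 s: |1| × 3 = 3 m
14–16 s: v = 0 at t = 44/3 s; triangle areas 1/3 + 4/3 = 5/3 m
Total distance = 259/6 m

259/6 m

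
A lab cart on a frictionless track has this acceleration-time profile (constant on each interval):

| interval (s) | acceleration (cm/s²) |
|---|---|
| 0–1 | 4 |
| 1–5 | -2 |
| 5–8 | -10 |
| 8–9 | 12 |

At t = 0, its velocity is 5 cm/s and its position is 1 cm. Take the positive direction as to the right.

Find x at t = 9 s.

-37 cm

On each constant-a segment, Δv = aΔt and Δx = v₀Δt + ½aΔt²; chain segment to segment.
0–1 s: v starts 5 cm/s; Δx = 5·1 + ½·4·1² = 7 cm; v ends 9 cm/s.
1–5 s: v starts 9 cm/s; Δx = 9·4 + ½·-2·4² = 20 cm; v ends 1 cm/s.
5–8 s: v starts 1 cm/s; Δx = 1·3 + ½·-10·3² = -42 cm; v ends -29 cm/s.
8–9 s: v starts -29 cm/s; Δx = -29·1 + ½·12·1² = -23 cm; v ends -17 cm/s.
x(9) = 1 + Σ Δx = -37 cm.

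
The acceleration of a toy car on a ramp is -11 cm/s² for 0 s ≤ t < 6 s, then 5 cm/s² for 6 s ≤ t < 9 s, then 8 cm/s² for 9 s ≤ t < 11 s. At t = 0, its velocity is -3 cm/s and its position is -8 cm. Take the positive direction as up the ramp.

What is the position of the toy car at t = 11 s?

On each constant-a segment, Δv = aΔt and Δx = v₀Δt + ½aΔt²; chain segment to segment.
0–6 s: v starts -3 cm/s; Δx = -3·6 + ½·-11·6² = -216 cm; v ends -69 cm/s.
6–9 s: v starts -69 cm/s; Δx = -69·3 + ½·5·3² = -184.5 cm; v ends -54 cm/s.
9–11 s: v starts -54 cm/s; Δx = -54·2 + ½·8·2² = -92 cm; v ends -38 cm/s.
x(11) = -8 + Σ Δx = -500.5 cm.

-500.5 cm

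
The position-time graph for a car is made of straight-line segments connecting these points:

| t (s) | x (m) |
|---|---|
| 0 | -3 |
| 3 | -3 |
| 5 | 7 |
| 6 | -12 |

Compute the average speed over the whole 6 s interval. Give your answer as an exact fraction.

Average speed = (total path length)/(elapsed time); on a piecewise-linear x-t graph the path length is Σ|Δx|.
0–3 s: |Δx| = |-3 − -3| = 0 m
3–5 s: |Δx| = |7 − -3| = 10 m
5–6 s: |Δx| = |-12 − 7| = 19 m
Total path = 29 m; average speed = 29/6 = 29/6 m/s.

29/6 m/s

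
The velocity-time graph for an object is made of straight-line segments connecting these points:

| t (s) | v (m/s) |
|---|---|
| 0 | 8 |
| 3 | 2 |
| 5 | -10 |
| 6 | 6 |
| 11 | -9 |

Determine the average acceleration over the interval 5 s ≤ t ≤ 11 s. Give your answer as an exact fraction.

1/6 m/s²

Average acceleration = Δv/Δt = (-9 − -10)/(11 − 5) = 1/6 m/s².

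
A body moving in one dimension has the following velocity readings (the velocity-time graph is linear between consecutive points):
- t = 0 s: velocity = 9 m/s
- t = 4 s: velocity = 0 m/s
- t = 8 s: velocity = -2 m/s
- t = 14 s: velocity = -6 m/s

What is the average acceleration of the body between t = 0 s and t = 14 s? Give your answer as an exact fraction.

Average acceleration = Δv/Δt = (-6 − 9)/(14 − 0) = -15/14 m/s².

-15/14 m/s²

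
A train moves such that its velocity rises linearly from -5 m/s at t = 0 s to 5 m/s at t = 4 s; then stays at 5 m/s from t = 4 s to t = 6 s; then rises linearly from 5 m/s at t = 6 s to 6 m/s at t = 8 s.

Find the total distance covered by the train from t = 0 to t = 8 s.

31 m

Total distance travelled is ∫|v| dt — sum the magnitudes of each area piece.
0–4 s: v = 0 at t = 2 s; triangle areas 5 + 5 = 10 m
4–6 s: |5| × 2 = 10 m
6–8 s: |½(5 + 6)(2)| = 11 m
Total distance = 31 m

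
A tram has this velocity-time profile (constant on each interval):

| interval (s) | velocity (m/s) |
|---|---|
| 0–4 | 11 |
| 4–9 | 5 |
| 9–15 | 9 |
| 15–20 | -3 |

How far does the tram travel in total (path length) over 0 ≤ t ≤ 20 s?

138 m

Total distance travelled is ∫|v| dt — sum the magnitudes of each area piece.
0–4 s: |11| × 4 = 44 m
4–9 s: |5| × 5 = 25 m
9–15 s: |9| × 6 = 54 m
15–20 s: |-3| × 5 = 15 m
Total distance = 138 m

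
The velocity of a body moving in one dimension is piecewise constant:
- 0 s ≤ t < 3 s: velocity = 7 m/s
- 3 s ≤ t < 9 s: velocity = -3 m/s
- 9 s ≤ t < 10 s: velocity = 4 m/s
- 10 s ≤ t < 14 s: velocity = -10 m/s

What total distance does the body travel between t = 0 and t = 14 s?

83 m

Distance (not displacement) is the total path length: add the absolute areas under v-t.
0–3 s: |7| × 3 = 21 m
3–9 s: |-3| × 6 = 18 m
9–10 s: |4| × 1 = 4 m
10–14 s: |-10| × 4 = 40 m
Total distance = 83 m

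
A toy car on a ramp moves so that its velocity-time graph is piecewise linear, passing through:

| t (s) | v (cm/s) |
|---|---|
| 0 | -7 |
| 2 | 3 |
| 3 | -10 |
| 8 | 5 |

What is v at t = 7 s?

2 cm/s

On 3–8 s the graph is linear from -10 to 5 cm/s: v(7) = -10 + (5 − -10)·(7 − 3)/(8 − 3) = 2 cm/s.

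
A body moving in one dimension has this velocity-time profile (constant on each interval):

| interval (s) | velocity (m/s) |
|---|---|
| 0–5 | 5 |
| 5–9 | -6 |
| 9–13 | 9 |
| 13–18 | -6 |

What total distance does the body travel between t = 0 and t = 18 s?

115 m

Distance (not displacement) is the total path length: add the absolute areas under v-t.
0–5 s: |5| × 5 = 25 m
5–9 s: |-6| × 4 = 24 m
9–13 s: |9| × 4 = 36 m
13–18 s: |-6| × 5 = 30 m
Total distance = 115 m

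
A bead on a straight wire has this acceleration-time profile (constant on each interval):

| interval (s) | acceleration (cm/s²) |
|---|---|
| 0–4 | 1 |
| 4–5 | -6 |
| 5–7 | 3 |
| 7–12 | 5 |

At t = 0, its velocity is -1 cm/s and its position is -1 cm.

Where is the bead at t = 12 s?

80.5 cm

On each constant-a segment, Δv = aΔt and Δx = v₀Δt + ½aΔt²; chain segment to segment.
0–4 s: v starts -1 cm/s; Δx = -1·4 + ½·1·4² = 4 cm; v ends 3 cm/s.
4–5 s: v starts 3 cm/s; Δx = 3·1 + ½·-6·1² = 0 cm; v ends -3 cm/s.
5–7 s: v starts -3 cm/s; Δx = -3·2 + ½·3·2² = 0 cm; v ends 3 cm/s.
7–12 s: v starts 3 cm/s; Δx = 3·5 + ½·5·5² = 77.5 cm; v ends 28 cm/s.
x(12) = -1 + Σ Δx = 80.5 cm.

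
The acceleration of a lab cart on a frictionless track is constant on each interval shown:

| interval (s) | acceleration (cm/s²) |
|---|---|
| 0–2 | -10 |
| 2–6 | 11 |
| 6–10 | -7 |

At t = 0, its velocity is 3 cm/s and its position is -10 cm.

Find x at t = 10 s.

48 cm

On each constant-a segment, Δv = aΔt and Δx = v₀Δt + ½aΔt²; chain segment to segment.
0–2 s: v starts 3 cm/s; Δx = 3·2 + ½·-10·2² = -14 cm; v ends -17 cm/s.
2–6 s: v starts -17 cm/s; Δx = -17·4 + ½·11·4² = 20 cm; v ends 27 cm/s.
6–10 s: v starts 27 cm/s; Δx = 27·4 + ½·-7·4² = 52 cm; v ends -1 cm/s.
x(10) = -10 + Σ Δx = 48 cm.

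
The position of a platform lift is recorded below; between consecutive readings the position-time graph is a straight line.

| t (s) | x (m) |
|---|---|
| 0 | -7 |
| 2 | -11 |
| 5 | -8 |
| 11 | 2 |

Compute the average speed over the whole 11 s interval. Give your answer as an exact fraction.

17/11 m/s

Average speed = (total path length)/(elapsed time); on a piecewise-linear x-t graph the path length is Σ|Δx|.
0–2 s: |Δx| = |-11 − -7| = 4 m
2–5 s: |Δx| = |-8 − -11| = 3 m
5–11 s: |Δx| = |2 − -8| = 10 m
Total path = 17 m; average speed = 17/11 = 17/11 m/s.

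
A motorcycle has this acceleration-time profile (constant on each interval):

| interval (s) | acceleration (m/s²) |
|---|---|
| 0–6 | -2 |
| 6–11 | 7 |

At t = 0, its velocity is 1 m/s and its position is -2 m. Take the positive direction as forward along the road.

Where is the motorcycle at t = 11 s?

0.5 m

On each constant-a segment, Δv = aΔt and Δx = v₀Δt + ½aΔt²; chain segment to segment.
0–6 s: v starts 1 m/s; Δx = 1·6 + ½·-2·6² = -30 m; v ends -11 m/s.
6–11 s: v starts -11 m/s; Δx = -11·5 + ½·7·5² = 32.5 m; v ends 24 m/s.
x(11) = -2 + Σ Δx = 0.5 m.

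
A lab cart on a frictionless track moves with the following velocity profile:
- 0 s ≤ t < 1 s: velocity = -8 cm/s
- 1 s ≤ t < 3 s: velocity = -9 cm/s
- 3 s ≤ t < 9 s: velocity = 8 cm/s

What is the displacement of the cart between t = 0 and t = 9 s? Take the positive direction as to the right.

22 cm

Net displacement equals the area under the velocity-time graph (areas below the axis count negative).
0–1 s: -8 × 1 = -8 cm
1–3 s: -9 × 2 = -18 cm
3–9 s: 8 × 6 = 48 cm
Net displacement = 22 cm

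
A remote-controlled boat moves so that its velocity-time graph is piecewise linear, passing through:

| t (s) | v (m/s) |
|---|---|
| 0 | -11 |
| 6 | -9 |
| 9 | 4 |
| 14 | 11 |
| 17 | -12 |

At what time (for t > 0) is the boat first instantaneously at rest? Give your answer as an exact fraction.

v changes sign on 6–9 s (from -9 to 4); the graph is linear there, so v = 0 at t = 6 + (9)·(9 − 6)/(4 − -9) = 105/13 s.

t = 105/13 s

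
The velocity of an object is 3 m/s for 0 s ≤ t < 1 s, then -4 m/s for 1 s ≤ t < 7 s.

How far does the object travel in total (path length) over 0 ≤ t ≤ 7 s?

27 m

Distance (not displacement) is the total path length: add the absolute areas under v-t.
0–1 s: |3| × 1 = 3 m
1–7 s: |-4| × 6 = 24 m
Total distance = 27 m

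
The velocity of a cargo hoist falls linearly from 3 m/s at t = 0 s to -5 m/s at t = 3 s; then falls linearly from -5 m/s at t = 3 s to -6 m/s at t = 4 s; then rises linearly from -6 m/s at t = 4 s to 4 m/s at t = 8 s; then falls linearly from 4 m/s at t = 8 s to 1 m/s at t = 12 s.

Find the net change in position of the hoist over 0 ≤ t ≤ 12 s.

-2.5 m

Displacement is the signed area under the v-t curve.
0–3 s: ½(3 + -5)(3) = -3 m
3–4 s: ½(-5 + -6)(1) = -5.5 m
4–8 s: ½(-6 + 4)(4) = -4 m
8–12 s: ½(4 + 1)(4) = 10 m
Net displacement = -2.5 m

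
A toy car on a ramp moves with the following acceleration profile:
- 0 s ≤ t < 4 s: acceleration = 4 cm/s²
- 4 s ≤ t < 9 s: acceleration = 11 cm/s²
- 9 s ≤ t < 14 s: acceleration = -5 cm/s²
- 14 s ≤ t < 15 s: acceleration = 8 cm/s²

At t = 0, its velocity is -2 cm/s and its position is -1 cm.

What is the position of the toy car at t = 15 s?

On each constant-a segment, Δv = aΔt and Δx = v₀Δt + ½aΔt²; chain segment to segment.
0–4 s: v starts -2 cm/s; Δx = -2·4 + ½·4·4² = 24 cm; v ends 14 cm/s.
4–9 s: v starts 14 cm/s; Δx = 14·5 + ½·11·5² = 207.5 cm; v ends 69 cm/s.
9–14 s: v starts 69 cm/s; Δx = 69·5 + ½·-5·5² = 282.5 cm; v ends 44 cm/s.
14–15 s: v starts 44 cm/s; Δx = 44·1 + ½·8·1² = 48 cm; v ends 52 cm/s.
x(15) = -1 + Σ Δx = 561 cm.

561 cm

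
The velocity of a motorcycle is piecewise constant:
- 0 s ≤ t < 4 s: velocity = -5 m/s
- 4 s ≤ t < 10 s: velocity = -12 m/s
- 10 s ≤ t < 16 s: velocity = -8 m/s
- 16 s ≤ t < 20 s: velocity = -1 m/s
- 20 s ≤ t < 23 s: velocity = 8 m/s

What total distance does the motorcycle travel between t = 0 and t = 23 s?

168 m

Total distance travelled is ∫|v| dt — sum the magnitudes of each area piece.
0–4 s: |-5| × 4 = 20 m
4–10 s: |-12| × 6 = 72 m
10–16 s: |-8| × 6 = 48 m
16–20 s: |-1| × 4 = 4 m
20–23 s: |8| × 3 = 24 m
Total distance = 168 m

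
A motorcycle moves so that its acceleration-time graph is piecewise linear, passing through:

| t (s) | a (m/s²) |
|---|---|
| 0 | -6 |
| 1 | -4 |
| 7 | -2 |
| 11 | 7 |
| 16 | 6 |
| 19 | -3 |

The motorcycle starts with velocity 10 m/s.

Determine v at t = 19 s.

Δv equals the area under the a-t graph; then v = v₀ + Δv.
0–1 s: ½(-6 + -4)(1) = -5 m/s
1–7 s: ½(-4 + -2)(6) = -18 m/s
7–11 s: ½(-2 + 7)(4) = 10 m/s
11–16 s: ½(7 + 6)(5) = 32.5 m/s
16–19 s: ½(6 + -3)(3) = 4.5 m/s
Δv = 24 m/s, so v(19) = 10 + (24) = 34 m/s.

34 m/s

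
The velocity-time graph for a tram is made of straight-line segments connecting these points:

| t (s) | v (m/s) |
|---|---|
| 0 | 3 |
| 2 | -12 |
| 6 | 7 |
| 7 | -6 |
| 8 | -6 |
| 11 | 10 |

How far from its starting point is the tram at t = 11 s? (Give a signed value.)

Net displacement equals the area under the velocity-time graph (areas below the axis count negative).
0–2 s: ½(3 + -12)(2) = -9 m
2–6 s: ½(-12 + 7)(4) = -10 m
6–7 s: ½(7 + -6)(1) = 0.5 m
7–8 s: -6 × 1 = -6 m
8–11 s: ½(-6 + 10)(3) = 6 m
Net displacement = -18.5 m

-18.5 m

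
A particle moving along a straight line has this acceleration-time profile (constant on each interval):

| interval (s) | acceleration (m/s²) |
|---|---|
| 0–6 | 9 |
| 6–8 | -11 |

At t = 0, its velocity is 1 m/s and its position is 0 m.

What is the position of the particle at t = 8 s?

On each constant-a segment, Δv = aΔt and Δx = v₀Δt + ½aΔt²; chain segment to segment.
0–6 s: v starts 1 m/s; Δx = 1·6 + ½·9·6² = 168 m; v ends 55 m/s.
6–8 s: v starts 55 m/s; Δx = 55·2 + ½·-11·2² = 88 m; v ends 33 m/s.
x(8) = 0 + Σ Δx = 256 m.

256 m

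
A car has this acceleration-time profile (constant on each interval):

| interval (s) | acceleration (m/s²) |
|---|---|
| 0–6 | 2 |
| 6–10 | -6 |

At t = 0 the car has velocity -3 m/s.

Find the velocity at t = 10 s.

-15 m/s

Δv equals the area under the a-t graph; then v = v₀ + Δv.
0–6 s: 2 × 6 = 12 m/s
6–10 s: -6 × 4 = -24 m/s
Δv = -12 m/s, so v(10) = -3 + (-12) = -15 m/s.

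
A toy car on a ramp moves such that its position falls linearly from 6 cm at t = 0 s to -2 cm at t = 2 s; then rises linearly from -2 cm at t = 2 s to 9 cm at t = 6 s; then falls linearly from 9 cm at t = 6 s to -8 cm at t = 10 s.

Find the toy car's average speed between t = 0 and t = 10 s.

3.6 cm/s

Average speed = (total path length)/(elapsed time); on a piecewise-linear x-t graph the path length is Σ|Δx|.
0–2 s: |Δx| = |-2 − 6| = 8 cm
2–6 s: |Δx| = |9 − -2| = 11 cm
6–10 s: |Δx| = |-8 − 9| = 17 cm
Total path = 36 cm; average speed = 36/10 = 3.6 cm/s.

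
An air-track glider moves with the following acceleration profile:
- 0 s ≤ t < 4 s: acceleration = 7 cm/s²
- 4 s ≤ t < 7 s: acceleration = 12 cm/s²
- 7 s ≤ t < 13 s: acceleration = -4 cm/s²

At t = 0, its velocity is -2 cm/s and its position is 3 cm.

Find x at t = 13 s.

483 cm

On each constant-a segment, Δv = aΔt and Δx = v₀Δt + ½aΔt²; chain segment to segment.
0–4 s: v starts -2 cm/s; Δx = -2·4 + ½·7·4² = 48 cm; v ends 26 cm/s.
4–7 s: v starts 26 cm/s; Δx = 26·3 + ½·12·3² = 132 cm; v ends 62 cm/s.
7–13 s: v starts 62 cm/s; Δx = 62·6 + ½·-4·6² = 300 cm; v ends 38 cm/s.
x(13) = 3 + Σ Δx = 483 cm.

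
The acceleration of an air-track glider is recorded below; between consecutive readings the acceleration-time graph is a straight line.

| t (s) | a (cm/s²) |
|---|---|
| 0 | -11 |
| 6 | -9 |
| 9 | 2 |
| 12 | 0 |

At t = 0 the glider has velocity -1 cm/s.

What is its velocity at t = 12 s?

-68.5 cm/s

Δv equals the area under the a-t graph; then v = v₀ + Δv.
0–6 s: ½(-11 + -9)(6) = -60 cm/s
6–9 s: ½(-9 + 2)(3) = -10.5 cm/s
9–12 s: ½(2 + 0)(3) = 3 cm/s
Δv = -67.5 cm/s, so v(12) = -1 + (-67.5) = -68.5 cm/s.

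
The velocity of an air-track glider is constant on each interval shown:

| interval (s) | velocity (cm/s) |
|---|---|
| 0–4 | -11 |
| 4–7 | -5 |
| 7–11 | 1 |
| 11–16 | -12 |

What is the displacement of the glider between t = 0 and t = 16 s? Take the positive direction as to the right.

Displacement is the signed area under the v-t curve.
0–4 s: -11 × 4 = -44 cm
4–7 s: -5 × 3 = -15 cm
7–11 s: 1 × 4 = 4 cm
11–16 s: -12 × 5 = -60 cm
Net displacement = -115 cm

-115 cm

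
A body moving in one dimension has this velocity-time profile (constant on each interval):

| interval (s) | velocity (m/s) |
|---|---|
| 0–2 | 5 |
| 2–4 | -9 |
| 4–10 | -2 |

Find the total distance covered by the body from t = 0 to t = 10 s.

40 m

Distance (not displacement) is the total path length: add the absolute areas under v-t.
0–2 s: |5| × 2 = 10 m
2–4 s: |-9| × 2 = 18 m
4–10 s: |-2| × 6 = 12 m
Total distance = 40 m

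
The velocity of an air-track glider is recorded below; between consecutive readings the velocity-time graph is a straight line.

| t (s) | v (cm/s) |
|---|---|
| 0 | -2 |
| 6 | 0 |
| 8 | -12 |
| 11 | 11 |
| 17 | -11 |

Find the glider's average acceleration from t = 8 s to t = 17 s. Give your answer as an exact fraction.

1/9 cm/s²

Average acceleration = Δv/Δt = (-11 − -12)/(17 − 8) = 1/9 cm/s².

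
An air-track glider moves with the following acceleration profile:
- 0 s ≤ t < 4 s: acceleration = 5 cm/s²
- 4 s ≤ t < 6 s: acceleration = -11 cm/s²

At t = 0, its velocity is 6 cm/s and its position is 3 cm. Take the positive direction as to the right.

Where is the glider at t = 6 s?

97 cm

On each constant-a segment, Δv = aΔt and Δx = v₀Δt + ½aΔt²; chain segment to segment.
0–4 s: v starts 6 cm/s; Δx = 6·4 + ½·5·4² = 64 cm; v ends 26 cm/s.
4–6 s: v starts 26 cm/s; Δx = 26·2 + ½·-11·2² = 30 cm; v ends 4 cm/s.
x(6) = 3 + Σ Δx = 97 cm.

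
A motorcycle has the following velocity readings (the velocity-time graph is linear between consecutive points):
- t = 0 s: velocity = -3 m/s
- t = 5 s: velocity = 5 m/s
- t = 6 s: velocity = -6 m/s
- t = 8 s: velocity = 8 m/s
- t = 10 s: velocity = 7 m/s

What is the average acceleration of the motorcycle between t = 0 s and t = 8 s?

1.375 m/s²

Average acceleration = Δv/Δt = (8 − -3)/(8 − 0) = 1.375 m/s².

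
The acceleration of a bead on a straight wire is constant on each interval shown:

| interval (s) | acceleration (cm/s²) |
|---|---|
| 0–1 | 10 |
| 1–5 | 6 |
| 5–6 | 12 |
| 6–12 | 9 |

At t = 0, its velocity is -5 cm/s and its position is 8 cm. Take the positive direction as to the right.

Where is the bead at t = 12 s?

519 cm

On each constant-a segment, Δv = aΔt and Δx = v₀Δt + ½aΔt²; chain segment to segment.
0–1 s: v starts -5 cm/s; Δx = -5·1 + ½·10·1² = 0 cm; v ends 5 cm/s.
1–5 s: v starts 5 cm/s; Δx = 5·4 + ½·6·4² = 68 cm; v ends 29 cm/s.
5–6 s: v starts 29 cm/s; Δx = 29·1 + ½·12·1² = 35 cm; v ends 41 cm/s.
6–12 s: v starts 41 cm/s; Δx = 41·6 + ½·9·6² = 408 cm; v ends 95 cm/s.
x(12) = 8 + Σ Δx = 519 cm.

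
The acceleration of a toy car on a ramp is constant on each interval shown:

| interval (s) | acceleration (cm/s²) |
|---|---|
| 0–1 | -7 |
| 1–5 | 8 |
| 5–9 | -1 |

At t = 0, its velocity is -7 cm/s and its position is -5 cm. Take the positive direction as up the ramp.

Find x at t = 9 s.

On each constant-a segment, Δv = aΔt and Δx = v₀Δt + ½aΔt²; chain segment to segment.
0–1 s: v starts -7 cm/s; Δx = -7·1 + ½·-7·1² = -10.5 cm; v ends -14 cm/s.
1–5 s: v starts -14 cm/s; Δx = -14·4 + ½·8·4² = 8 cm; v ends 18 cm/s.
5–9 s: v starts 18 cm/s; Δx = 18·4 + ½·-1·4² = 64 cm; v ends 14 cm/s.
x(9) = -5 + Σ Δx = 56.5 cm.

56.5 cm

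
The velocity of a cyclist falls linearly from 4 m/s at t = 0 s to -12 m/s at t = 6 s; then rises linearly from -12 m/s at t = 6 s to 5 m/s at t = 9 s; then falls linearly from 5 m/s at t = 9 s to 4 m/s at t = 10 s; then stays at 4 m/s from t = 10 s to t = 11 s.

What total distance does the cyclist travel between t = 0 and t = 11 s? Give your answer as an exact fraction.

908/17 m

Distance (not displacement) is the total path length: add the absolute areas under v-t.
0–6 s: v = 0 at t = 1.5 s; triangle areas 3 + 27 = 30 m
6–9 s: v = 0 at t = 138/17 s; triangle areas 216/17 + 75/34 = 507/34 m
9–10 s: |½(5 + 4)(1)| = 4.5 m
10–11 s: |4| × 1 = 4 m
Total distance = 908/17 m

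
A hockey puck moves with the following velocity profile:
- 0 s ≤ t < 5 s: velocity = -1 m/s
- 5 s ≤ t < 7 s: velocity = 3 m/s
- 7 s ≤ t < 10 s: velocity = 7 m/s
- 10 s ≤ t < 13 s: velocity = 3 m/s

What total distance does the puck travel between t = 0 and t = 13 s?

41 m

Distance (not displacement) is the total path length: add the absolute areas under v-t.
0–5 s: |-1| × 5 = 5 m
5–7 s: |3| × 2 = 6 m
7–10 s: |7| × 3 = 21 m
10–13 s: |3| × 3 = 9 m
Total distance = 41 m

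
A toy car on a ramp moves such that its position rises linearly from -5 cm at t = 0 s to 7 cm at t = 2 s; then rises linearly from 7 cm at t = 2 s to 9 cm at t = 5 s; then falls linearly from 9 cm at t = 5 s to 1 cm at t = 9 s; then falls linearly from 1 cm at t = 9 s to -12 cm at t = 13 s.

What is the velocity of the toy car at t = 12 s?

Velocity is the slope of the x-t graph on 9–13 s: (-12 − 1)/(13 − 9) = -3.25 cm/s.

-3.25 cm/s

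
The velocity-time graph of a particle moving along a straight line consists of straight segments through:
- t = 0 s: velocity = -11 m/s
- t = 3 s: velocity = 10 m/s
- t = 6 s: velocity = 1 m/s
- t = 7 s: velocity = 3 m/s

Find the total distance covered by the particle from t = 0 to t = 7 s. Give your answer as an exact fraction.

240/7 m

Distance (not displacement) is the total path length: add the absolute areas under v-t.
0–3 s: v = 0 at t = 11/7 s; triangle areas 121/14 + 50/7 = 221/14 m
3–6 s: |½(10 + 1)(3)| = 16.5 m
6–7 s: |½(1 + 3)(1)| = 2 m
Total distance = 240/7 m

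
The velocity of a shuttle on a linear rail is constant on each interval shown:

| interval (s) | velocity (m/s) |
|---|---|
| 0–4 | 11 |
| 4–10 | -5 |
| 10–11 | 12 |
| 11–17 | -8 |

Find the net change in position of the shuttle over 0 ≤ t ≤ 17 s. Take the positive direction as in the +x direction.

-22 m

Net displacement equals the area under the velocity-time graph (areas below the axis count negative).
0–4 s: 11 × 4 = 44 m
4–10 s: -5 × 6 = -30 m
10–11 s: 12 × 1 = 12 m
11–17 s: -8 × 6 = -48 m
Net displacement = -22 m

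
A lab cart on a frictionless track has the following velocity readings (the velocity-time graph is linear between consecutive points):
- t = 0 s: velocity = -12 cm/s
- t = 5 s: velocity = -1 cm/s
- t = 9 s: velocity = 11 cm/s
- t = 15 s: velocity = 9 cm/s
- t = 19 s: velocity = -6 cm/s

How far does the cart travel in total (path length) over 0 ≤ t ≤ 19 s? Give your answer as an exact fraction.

3853/30 cm

Distance (not displacement) is the total path length: add the absolute areas under v-t.
0–5 s: |½(-12 + -1)(5)| = 32.5 cm
5–9 s: v = 0 at t = 16/3 s; triangle areas 1/6 + 121/6 = 61/3 cm
9–15 s: |½(11 + 9)(6)| = 60 cm
15–19 s: v = 0 at t = 17.4 s; triangle areas 10.8 + 4.8 = 15.6 cm
Total distance = 3853/30 cm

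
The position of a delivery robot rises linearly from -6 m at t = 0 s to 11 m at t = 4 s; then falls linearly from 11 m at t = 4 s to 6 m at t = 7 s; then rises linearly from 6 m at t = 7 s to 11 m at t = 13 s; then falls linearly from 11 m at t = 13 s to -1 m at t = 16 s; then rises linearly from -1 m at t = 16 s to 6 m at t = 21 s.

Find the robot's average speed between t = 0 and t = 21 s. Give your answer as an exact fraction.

46/21 m/s

Average speed = (total path length)/(elapsed time); on a piecewise-linear x-t graph the path length is Σ|Δx|.
0–4 s: |Δx| = |11 − -6| = 17 m
4–7 s: |Δx| = |6 − 11| = 5 m
7–13 s: |Δx| = |11 − 6| = 5 m
13–16 s: |Δx| = |-1 − 11| = 12 m
16–21 s: |Δx| = |6 − -1| = 7 m
Total path = 46 m; average speed = 46/21 = 46/21 m/s.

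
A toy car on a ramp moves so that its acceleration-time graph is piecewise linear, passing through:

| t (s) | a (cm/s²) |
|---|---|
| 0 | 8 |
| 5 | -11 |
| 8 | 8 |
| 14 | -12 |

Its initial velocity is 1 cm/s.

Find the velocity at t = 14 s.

Δv equals the area under the a-t graph; then v = v₀ + Δv.
0–5 s: ½(8 + -11)(5) = -7.5 cm/s
5–8 s: ½(-11 + 8)(3) = -4.5 cm/s
8–14 s: ½(8 + -12)(6) = -12 cm/s
Δv = -24 cm/s, so v(14) = 1 + (-24) = -23 cm/s.

-23 cm/s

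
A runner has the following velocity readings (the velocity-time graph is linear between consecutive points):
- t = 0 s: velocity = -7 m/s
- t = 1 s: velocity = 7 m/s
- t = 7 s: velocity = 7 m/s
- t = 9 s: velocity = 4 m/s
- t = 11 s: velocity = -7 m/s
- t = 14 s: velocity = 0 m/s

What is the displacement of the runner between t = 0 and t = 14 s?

39.5 m

Displacement is the signed area under the v-t curve.
0–1 s: ½(-7 + 7)(1) = 0 m
1–7 s: 7 × 6 = 42 m
7–9 s: ½(7 + 4)(2) = 11 m
9–11 s: ½(4 + -7)(2) = -3 m
11–14 s: ½(-7 + 0)(3) = -10.5 m
Net displacement = 39.5 m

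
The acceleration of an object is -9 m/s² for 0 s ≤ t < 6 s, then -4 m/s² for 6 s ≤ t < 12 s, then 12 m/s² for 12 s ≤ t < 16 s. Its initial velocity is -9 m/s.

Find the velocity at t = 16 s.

-39 m/s

Δv equals the area under the a-t graph; then v = v₀ + Δv.
0–6 s: -9 × 6 = -54 m/s
6–12 s: -4 × 6 = -24 m/s
12–16 s: 12 × 4 = 48 m/s
Δv = -30 m/s, so v(16) = -9 + (-30) = -39 m/s.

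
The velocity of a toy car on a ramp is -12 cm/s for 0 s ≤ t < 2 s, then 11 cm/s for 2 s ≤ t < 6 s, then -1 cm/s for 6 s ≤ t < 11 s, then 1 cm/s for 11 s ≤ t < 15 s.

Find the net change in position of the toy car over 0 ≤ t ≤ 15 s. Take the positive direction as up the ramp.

Net displacement equals the area under the velocity-time graph (areas below the axis count negative).
0–2 s: -12 × 2 = -24 cm
2–6 s: 11 × 4 = 44 cm
6–11 s: -1 × 5 = -5 cm
11–15 s: 1 × 4 = 4 cm
Net displacement = 19 cm

19 cm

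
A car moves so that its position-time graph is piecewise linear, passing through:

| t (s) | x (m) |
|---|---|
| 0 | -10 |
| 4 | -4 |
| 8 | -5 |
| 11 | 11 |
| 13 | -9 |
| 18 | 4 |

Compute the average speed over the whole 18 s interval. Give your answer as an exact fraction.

Average speed = (total path length)/(elapsed time); on a piecewise-linear x-t graph the path length is Σ|Δx|.
0–4 s: |Δx| = |-4 − -10| = 6 m
4–8 s: |Δx| = |-5 − -4| = 1 m
8–11 s: |Δx| = |11 − -5| = 16 m
11–13 s: |Δx| = |-9 − 11| = 20 m
13–18 s: |Δx| = |4 − -9| = 13 m
Total path = 56 m; average speed = 56/18 = 28/9 m/s.

28/9 m/s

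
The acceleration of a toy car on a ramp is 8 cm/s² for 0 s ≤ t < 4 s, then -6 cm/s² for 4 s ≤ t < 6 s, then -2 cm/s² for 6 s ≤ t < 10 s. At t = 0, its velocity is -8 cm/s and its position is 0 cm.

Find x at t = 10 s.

On each constant-a segment, Δv = aΔt and Δx = v₀Δt + ½aΔt²; chain segment to segment.
0–4 s: v starts -8 cm/s; Δx = -8·4 + ½·8·4² = 32 cm; v ends 24 cm/s.
4–6 s: v starts 24 cm/s; Δx = 24·2 + ½·-6·2² = 36 cm; v ends 12 cm/s.
6–10 s: v starts 12 cm/s; Δx = 12·4 + ½·-2·4² = 32 cm; v ends 4 cm/s.
x(10) = 0 + Σ Δx = 100 cm.

100 cm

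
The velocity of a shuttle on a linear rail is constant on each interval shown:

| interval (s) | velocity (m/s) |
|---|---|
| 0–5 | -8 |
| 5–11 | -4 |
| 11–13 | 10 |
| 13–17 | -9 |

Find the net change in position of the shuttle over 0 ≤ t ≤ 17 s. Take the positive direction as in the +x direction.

Net displacement equals the area under the velocity-time graph (areas below the axis count negative).
0–5 s: -8 × 5 = -40 m
5–11 s: -4 × 6 = -24 m
11–13 s: 10 × 2 = 20 m
13–17 s: -9 × 4 = -36 m
Net displacement = -80 m

-80 m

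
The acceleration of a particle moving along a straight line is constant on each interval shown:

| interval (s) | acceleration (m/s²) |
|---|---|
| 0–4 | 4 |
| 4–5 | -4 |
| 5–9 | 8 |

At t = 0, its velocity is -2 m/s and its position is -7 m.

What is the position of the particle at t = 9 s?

On each constant-a segment, Δv = aΔt and Δx = v₀Δt + ½aΔt²; chain segment to segment.
0–4 s: v starts -2 m/s; Δx = -2·4 + ½·4·4² = 24 m; v ends 14 m/s.
4–5 s: v starts 14 m/s; Δx = 14·1 + ½·-4·1² = 12 m; v ends 10 m/s.
5–9 s: v starts 10 m/s; Δx = 10·4 + ½·8·4² = 104 m; v ends 42 m/s.
x(9) = -7 + Σ Δx = 133 m.

133 m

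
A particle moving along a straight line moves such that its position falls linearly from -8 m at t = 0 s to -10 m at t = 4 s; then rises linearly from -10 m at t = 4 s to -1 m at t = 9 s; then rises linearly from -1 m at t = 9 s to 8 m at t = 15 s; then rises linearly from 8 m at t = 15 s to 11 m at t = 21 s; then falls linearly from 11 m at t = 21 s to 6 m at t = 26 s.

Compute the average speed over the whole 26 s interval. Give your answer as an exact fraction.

14/13 m/s

Average speed = (total path length)/(elapsed time); on a piecewise-linear x-t graph the path length is Σ|Δx|.
0–4 s: |Δx| = |-10 − -8| = 2 m
4–9 s: |Δx| = |-1 − -10| = 9 m
9–15 s: |Δx| = |8 − -1| = 9 m
15–21 s: |Δx| = |11 − 8| = 3 m
21–26 s: |Δx| = |6 − 11| = 5 m
Total path = 28 m; average speed = 28/26 = 14/13 m/s.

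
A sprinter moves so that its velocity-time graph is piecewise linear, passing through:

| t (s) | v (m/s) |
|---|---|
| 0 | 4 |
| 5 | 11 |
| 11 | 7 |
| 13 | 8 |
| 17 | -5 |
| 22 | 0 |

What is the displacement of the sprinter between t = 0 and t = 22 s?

Displacement is the signed area under the v-t curve.
0–5 s: ½(4 + 11)(5) = 37.5 m
5–11 s: ½(11 + 7)(6) = 54 m
11–13 s: ½(7 + 8)(2) = 15 m
13–17 s: ½(8 + -5)(4) = 6 m
17–22 s: ½(-5 + 0)(5) = -12.5 m
Net displacement = 100 m

100 m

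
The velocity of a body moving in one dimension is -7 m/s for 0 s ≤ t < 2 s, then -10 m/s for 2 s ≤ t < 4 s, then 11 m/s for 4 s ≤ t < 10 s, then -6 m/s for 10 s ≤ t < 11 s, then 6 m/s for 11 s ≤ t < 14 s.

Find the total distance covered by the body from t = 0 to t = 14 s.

124 m

Total distance travelled is ∫|v| dt — sum the magnitudes of each area piece.
0–2 s: |-7| × 2 = 14 m
2–4 s: |-10| × 2 = 20 m
4–10 s: |11| × 6 = 66 m
10–11 s: |-6| × 1 = 6 m
11–14 s: |6| × 3 = 18 m
Total distance = 124 m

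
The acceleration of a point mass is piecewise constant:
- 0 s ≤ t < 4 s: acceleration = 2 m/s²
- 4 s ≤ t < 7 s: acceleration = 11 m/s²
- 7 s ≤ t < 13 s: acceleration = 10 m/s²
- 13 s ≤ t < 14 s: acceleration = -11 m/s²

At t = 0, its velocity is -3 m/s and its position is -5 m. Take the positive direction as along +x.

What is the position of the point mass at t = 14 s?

564 m

On each constant-a segment, Δv = aΔt and Δx = v₀Δt + ½aΔt²; chain segment to segment.
0–4 s: v starts -3 m/s; Δx = -3·4 + ½·2·4² = 4 m; v ends 5 m/s.
4–7 s: v starts 5 m/s; Δx = 5·3 + ½·11·3² = 64.5 m; v ends 38 m/s.
7–13 s: v starts 38 m/s; Δx = 38·6 + ½·10·6² = 408 m; v ends 98 m/s.
13–14 s: v starts 98 m/s; Δx = 98·1 + ½·-11·1² = 92.5 m; v ends 87 m/s.
x(14) = -5 + Σ Δx = 564 m.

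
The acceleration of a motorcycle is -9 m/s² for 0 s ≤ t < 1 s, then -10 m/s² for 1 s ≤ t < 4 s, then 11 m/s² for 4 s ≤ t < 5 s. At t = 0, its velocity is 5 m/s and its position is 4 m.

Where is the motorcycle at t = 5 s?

-81 m

On each constant-a segment, Δv = aΔt and Δx = v₀Δt + ½aΔt²; chain segment to segment.
0–1 s: v starts 5 m/s; Δx = 5·1 + ½·-9·1² = 0.5 m; v ends -4 m/s.
1–4 s: v starts -4 m/s; Δx = -4·3 + ½·-10·3² = -57 m; v ends -34 m/s.
4–5 s: v starts -34 m/s; Δx = -34·1 + ½·11·1² = -28.5 m; v ends -23 m/s.
x(5) = 4 + Σ Δx = -81 m.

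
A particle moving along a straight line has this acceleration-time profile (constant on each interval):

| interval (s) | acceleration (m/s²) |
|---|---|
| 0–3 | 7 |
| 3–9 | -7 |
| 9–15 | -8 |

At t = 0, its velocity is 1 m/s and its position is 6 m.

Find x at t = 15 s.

-217.5 m

On each constant-a segment, Δv = aΔt and Δx = v₀Δt + ½aΔt²; chain segment to segment.
0–3 s: v starts 1 m/s; Δx = 1·3 + ½·7·3² = 34.5 m; v ends 22 m/s.
3–9 s: v starts 22 m/s; Δx = 22·6 + ½·-7·6² = 6 m; v ends -20 m/s.
9–15 s: v starts -20 m/s; Δx = -20·6 + ½·-8·6² = -264 m; v ends -68 m/s.
x(15) = 6 + Σ Δx = -217.5 m.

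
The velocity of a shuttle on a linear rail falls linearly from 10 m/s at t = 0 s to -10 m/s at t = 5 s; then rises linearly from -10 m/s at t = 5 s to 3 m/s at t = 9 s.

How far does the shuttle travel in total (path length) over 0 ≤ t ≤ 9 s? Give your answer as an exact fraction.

543/13 m

Total distance travelled is ∫|v| dt — sum the magnitudes of each area piece.
0–5 s: v = 0 at t = 2.5 s; triangle areas 12.5 + 12.5 = 25 m
5–9 s: v = 0 at t = 105/13 s; triangle areas 200/13 + 18/13 = 218/13 m
Total distance = 543/13 m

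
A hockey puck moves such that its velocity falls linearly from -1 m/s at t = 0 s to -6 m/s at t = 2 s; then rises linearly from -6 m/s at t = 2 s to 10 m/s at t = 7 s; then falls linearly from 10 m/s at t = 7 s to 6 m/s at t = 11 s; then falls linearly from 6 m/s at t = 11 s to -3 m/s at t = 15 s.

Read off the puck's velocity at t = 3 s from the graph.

-2.8 m/s

On 2–7 s the graph is linear from -6 to 10 m/s: v(3) = -6 + (10 − -6)·(3 − 2)/(7 − 2) = -2.8 m/s.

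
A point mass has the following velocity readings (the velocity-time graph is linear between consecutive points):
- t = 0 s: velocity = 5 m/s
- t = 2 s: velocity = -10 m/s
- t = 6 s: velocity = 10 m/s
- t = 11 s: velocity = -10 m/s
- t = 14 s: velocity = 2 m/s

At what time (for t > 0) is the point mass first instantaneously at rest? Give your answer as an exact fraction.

t = 2/3 s

v changes sign on 0–2 s (from 5 to -10); the graph is linear there, so v = 0 at t = 0 + (-5)·(2 − 0)/(-10 − 5) = 2/3 s.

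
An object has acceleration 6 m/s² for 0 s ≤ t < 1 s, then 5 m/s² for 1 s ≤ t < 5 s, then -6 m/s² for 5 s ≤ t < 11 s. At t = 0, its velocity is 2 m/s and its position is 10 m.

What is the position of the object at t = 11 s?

On each constant-a segment, Δv = aΔt and Δx = v₀Δt + ½aΔt²; chain segment to segment.
0–1 s: v starts 2 m/s; Δx = 2·1 + ½·6·1² = 5 m; v ends 8 m/s.
1–5 s: v starts 8 m/s; Δx = 8·4 + ½·5·4² = 72 m; v ends 28 m/s.
5–11 s: v starts 28 m/s; Δx = 28·6 + ½·-6·6² = 60 m; v ends -8 m/s.
x(11) = 10 + Σ Δx = 147 m.

147 m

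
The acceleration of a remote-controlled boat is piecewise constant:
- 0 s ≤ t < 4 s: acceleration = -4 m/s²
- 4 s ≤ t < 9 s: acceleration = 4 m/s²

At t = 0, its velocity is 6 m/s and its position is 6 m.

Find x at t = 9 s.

-2 m

On each constant-a segment, Δv = aΔt and Δx = v₀Δt + ½aΔt²; chain segment to segment.
0–4 s: v starts 6 m/s; Δx = 6·4 + ½·-4·4² = -8 m; v ends -10 m/s.
4–9 s: v starts -10 m/s; Δx = -10·5 + ½·4·5² = 0 m; v ends 10 m/s.
x(9) = 6 + Σ Δx = -2 m.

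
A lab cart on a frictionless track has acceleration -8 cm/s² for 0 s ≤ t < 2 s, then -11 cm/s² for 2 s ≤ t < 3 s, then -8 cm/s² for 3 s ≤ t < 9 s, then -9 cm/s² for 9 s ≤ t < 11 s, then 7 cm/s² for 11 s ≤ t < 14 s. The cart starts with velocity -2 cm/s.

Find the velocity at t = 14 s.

Δv equals the area under the a-t graph; then v = v₀ + Δv.
0–2 s: -8 × 2 = -16 cm/s
2–3 s: -11 × 1 = -11 cm/s
3–9 s: -8 × 6 = -48 cm/s
9–11 s: -9 × 2 = -18 cm/s
11–14 s: 7 × 3 = 21 cm/s
Δv = -72 cm/s, so v(14) = -2 + (-72) = -74 cm/s.

-74 cm/s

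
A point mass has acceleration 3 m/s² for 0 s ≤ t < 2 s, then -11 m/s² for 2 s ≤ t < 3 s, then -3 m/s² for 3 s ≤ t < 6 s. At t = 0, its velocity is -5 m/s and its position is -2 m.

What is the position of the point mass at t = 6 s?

On each constant-a segment, Δv = aΔt and Δx = v₀Δt + ½aΔt²; chain segment to segment.
0–2 s: v starts -5 m/s; Δx = -5·2 + ½·3·2² = -4 m; v ends 1 m/s.
2–3 s: v starts 1 m/s; Δx = 1·1 + ½·-11·1² = -4.5 m; v ends -10 m/s.
3–6 s: v starts -10 m/s; Δx = -10·3 + ½·-3·3² = -43.5 m; v ends -19 m/s.
x(6) = -2 + Σ Δx = -54 m.

-54 m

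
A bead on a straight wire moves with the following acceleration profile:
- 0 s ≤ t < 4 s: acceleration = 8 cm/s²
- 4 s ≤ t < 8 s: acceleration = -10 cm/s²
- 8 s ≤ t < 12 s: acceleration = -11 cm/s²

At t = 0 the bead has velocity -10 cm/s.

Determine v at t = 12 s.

Δv equals the area under the a-t graph; then v = v₀ + Δv.
0–4 s: 8 × 4 = 32 cm/s
4–8 s: -10 × 4 = -40 cm/s
8–12 s: -11 × 4 = -44 cm/s
Δv = -52 cm/s, so v(12) = -10 + (-52) = -62 cm/s.

-62 cm/s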